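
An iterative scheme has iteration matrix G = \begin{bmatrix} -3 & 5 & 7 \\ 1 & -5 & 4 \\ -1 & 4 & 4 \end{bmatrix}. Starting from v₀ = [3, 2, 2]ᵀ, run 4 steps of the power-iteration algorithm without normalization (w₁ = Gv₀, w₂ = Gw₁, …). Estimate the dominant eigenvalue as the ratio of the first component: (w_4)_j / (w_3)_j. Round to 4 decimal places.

w1 = Gv₀ = ((-3)·3 + 5·2 + 7·2; 1·3 + (-5)·2 + 4·2; (-1)·3 + 4·2 + 4·2) = (15, 1, 13)
w2 = Gw1 = ((-3)·15 + 5·1 + 7·13; 1·15 + (-5)·1 + 4·13; (-1)·15 + 4·1 + 4·13) = (51, 62, 41)
w3 = Gw2 = (444, -95, 361)
w4 = Gw3 = (720, 2363, 620)
Ratio at component: 720 / 444 = 1.6216

λ ≈ 1.6216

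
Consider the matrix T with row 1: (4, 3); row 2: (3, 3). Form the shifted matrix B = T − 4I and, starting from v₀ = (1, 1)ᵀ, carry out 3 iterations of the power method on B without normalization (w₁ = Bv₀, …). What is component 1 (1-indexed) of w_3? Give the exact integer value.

B = T − 4I has rows (0, 3); (3, -1)
w1 = Bv₀ = (3, 2)
w2 = Bw1 = (6, 7)
w3 = Bw2 = (21, 11)
Requested component of w3: 21

21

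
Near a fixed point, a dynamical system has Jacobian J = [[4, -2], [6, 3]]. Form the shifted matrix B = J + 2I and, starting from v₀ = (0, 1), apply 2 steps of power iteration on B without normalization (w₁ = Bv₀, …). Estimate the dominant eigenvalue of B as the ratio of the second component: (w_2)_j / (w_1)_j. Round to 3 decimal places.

2.600

B = J + 2I has rows (6, -2); (6, 5)
w1 = Bv₀ = (6·0 + (-2)·1; 6·0 + 5·1) = (-2, 5)
w2 = Bw1 = (6·(-2) + (-2)·5; 6·(-2) + 5·5) = (-22, 13)
Ratio: 13/5 = 2.600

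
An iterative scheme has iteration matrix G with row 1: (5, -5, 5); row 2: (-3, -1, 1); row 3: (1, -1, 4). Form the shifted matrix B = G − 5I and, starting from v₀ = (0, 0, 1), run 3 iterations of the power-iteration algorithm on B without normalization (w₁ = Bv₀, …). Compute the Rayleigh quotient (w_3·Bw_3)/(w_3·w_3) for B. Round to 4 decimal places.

μ ≈ -7.4101

B = G − 5I has rows (0, -5, 5); (-3, -6, 1); (1, -1, -1)
w1 = Bv₀ = (0·0 + (-5)·0 + 5·1; (-3)·0 + (-6)·0 + 1·1; 1·0 + (-1)·0 + (-1)·1) = (5, 1, -1)
w2 = Bw1 = (0·5 + (-5)·1 + 5·(-1); (-3)·5 + (-6)·1 + 1·(-1); 1·5 + (-1)·1 + (-1)·(-1)) = (-10, -22, 5)
w3 = Bw2 = (135, 167, 7)
Bw3 = (-800, -1400, -39)
w3·Bw3 = -342073; w3·w3 = 46163; μ ≈ -342073/46163 = -7.4101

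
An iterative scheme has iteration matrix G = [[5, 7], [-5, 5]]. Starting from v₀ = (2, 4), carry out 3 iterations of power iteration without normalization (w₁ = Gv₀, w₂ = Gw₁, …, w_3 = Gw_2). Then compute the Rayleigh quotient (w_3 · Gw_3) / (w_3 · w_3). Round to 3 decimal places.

λ ≈ 4.688

w1 = Gv₀ = (5·2 + 7·4; (-5)·2 + 5·4) = (38, 10)
w2 = Gw1 = (5·38 + 7·10; (-5)·38 + 5·10) = (260, -140)
w3 = Gw2 = (320, -2000)
Gw3 = (-12400, -11600)
w3·Gw3 = 320·(-12400) + (-2000)·(-11600) = 19232000; w3·w3 = 320·320 + (-2000)·(-2000) = 4102400
λ ≈ 19232000/4102400 = 4.688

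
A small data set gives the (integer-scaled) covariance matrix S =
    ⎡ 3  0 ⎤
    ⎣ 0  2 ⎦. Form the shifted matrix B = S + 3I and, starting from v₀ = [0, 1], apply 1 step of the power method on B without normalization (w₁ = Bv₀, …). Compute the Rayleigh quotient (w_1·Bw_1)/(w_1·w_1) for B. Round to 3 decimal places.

5.000

B = S + 3I has rows (6, 0); (0, 5)
w1 = Bv₀ = (6·0 + 0·1; 0·0 + 5·1) = (0, 5)
Bw1 = (0, 25)
w1·Bw1 = 125; w1·w1 = 25; μ ≈ 125/25 = 5.000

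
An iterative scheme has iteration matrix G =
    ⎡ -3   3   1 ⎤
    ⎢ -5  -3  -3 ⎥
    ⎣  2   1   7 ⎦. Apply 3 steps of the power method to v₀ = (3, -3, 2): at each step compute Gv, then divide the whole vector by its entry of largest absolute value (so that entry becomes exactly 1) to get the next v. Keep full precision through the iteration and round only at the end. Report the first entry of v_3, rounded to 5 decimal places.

Gv0 = (-16.000000, -12.000000, 17.000000); divide by 17.000000 → v1 = (-0.941176, -0.705882, 1.000000)
Gv1 = (1.705882, 3.823529, 4.411765); divide by 4.411765 → v2 = (0.386667, 0.866667, 1.000000)
Gv2 = (2.440000, -7.533333, 8.640000); divide by 8.640000 → v3 = (0.282407, -0.871914, 1.000000)
Requested entry of v3: 183/648 = 0.28241

0.28241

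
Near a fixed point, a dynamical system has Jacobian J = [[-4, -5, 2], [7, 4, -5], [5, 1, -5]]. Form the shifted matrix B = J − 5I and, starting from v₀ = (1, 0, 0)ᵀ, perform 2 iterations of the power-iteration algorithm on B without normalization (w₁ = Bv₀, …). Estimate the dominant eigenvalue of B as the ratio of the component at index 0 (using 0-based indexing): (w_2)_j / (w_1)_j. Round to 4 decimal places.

μ ≈ -6.2222

B = J − 5I has rows (-9, -5, 2); (7, -1, -5); (5, 1, -10)
w1 = Bv₀ = ((-9)·1 + (-5)·0 + 2·0; 7·1 + (-1)·0 + (-5)·0; 5·1 + 1·0 + (-10)·0) = (-9, 7, 5)
w2 = Bw1 = ((-9)·(-9) + (-5)·7 + 2·5; 7·(-9) + (-1)·7 + (-5)·5; 5·(-9) + 1·7 + (-10)·5) = (56, -95, -88)
Ratio: 56/-9 = -6.2222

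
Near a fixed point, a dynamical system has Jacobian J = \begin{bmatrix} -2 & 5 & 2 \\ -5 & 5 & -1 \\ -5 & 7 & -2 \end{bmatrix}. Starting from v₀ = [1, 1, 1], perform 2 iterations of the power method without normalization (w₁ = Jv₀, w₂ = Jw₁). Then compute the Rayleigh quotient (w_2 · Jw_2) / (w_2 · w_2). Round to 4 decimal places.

2.9418

w1 = Jv₀ = ((-2)·1 + 5·1 + 2·1; (-5)·1 + 5·1 + (-1)·1; (-5)·1 + 7·1 + (-2)·1) = (5, -1, 0)
w2 = Jw1 = ((-2)·5 + 5·(-1) + 2·0; (-5)·5 + 5·(-1) + (-1)·0; (-5)·5 + 7·(-1) + (-2)·0) = (-15, -30, -32)
Jw2 = (-184, -43, -71)
w2·Jw2 = (-15)·(-184) + (-30)·(-43) + (-32)·(-71) = 6322; w2·w2 = (-15)·(-15) + (-30)·(-30) + (-32)·(-32) = 2149
λ ≈ 6322/2149 = 2.9418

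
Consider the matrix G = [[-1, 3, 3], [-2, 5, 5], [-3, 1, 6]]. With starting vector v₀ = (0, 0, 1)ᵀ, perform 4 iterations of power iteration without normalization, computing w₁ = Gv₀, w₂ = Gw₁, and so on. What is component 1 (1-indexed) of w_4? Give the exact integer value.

1275

w1 = Gv₀ = ((-1)·0 + 3·0 + 3·1; (-2)·0 + 5·0 + 5·1; (-3)·0 + 1·0 + 6·1) = (3, 5, 6)
w2 = Gw1 = ((-1)·3 + 3·5 + 3·6; (-2)·3 + 5·5 + 5·6; (-3)·3 + 1·5 + 6·6) = (30, 49, 32)
w3 = Gw2 = (213, 345, 151)
w4 = Gw3 = (1275, 2054, 612)
The requested component of w4 is 1275.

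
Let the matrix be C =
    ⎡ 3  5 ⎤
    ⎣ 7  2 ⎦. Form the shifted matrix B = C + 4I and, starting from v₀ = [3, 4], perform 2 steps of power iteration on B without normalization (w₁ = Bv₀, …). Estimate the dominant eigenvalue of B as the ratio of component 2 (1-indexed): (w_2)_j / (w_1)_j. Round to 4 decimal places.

B = C + 4I has rows (7, 5); (7, 6)
w1 = Bv₀ = (7·3 + 5·4; 7·3 + 6·4) = (41, 45)
w2 = Bw1 = (7·41 + 5·45; 7·41 + 6·45) = (512, 557)
Ratio: 557/45 = 12.3778

μ ≈ 12.3778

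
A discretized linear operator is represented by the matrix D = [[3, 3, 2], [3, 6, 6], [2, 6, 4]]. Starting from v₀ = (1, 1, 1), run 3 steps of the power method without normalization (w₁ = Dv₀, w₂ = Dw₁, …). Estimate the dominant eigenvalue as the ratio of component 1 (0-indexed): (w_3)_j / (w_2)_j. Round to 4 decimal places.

w1 = Dv₀ = (8, 15, 12)
w2 = Dw1 = (93, 186, 154)
w3 = Dw2 = (1145, 2319, 1918)
Ratio at component: 2319 / 186 = 12.4677

λ ≈ 12.4677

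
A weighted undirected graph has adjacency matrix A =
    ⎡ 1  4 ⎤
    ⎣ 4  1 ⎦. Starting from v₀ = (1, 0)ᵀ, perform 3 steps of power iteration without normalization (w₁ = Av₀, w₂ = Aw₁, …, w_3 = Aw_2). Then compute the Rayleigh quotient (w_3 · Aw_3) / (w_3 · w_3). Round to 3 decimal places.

λ ≈ 4.643

w1 = Av₀ = (1·1 + 4·0; 4·1 + 1·0) = (1, 4)
w2 = Aw1 = (1·1 + 4·4; 4·1 + 1·4) = (17, 8)
w3 = Aw2 = (49, 76)
Aw3 = (353, 272)
w3·Aw3 = 49·353 + 76·272 = 37969; w3·w3 = 49·49 + 76·76 = 8177
λ ≈ 37969/8177 = 4.643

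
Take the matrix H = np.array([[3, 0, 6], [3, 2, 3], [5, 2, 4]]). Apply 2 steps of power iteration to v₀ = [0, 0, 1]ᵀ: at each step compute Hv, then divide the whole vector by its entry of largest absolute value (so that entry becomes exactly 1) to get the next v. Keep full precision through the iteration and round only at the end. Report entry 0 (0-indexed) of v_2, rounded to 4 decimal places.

Hv0 = (6.00000, 3.00000, 4.00000); divide by 6.00000 → v1 = (1.00000, 0.50000, 0.66667)
Hv1 = (7.00000, 6.00000, 8.66667); divide by 8.66667 → v2 = (0.80769, 0.69231, 1.00000)
Requested entry of v2: 42/52 = 0.8077

0.8077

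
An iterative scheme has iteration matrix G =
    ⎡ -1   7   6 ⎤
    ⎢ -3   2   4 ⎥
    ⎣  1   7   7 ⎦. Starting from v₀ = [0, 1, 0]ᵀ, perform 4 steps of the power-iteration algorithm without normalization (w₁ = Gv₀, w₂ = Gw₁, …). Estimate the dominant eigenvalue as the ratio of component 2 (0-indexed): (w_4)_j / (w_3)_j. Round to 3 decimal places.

9.489

w1 = Gv₀ = ((-1)·0 + 7·1 + 6·0; (-3)·0 + 2·1 + 4·0; 1·0 + 7·1 + 7·0) = (7, 2, 7)
w2 = Gw1 = ((-1)·7 + 7·2 + 6·7; (-3)·7 + 2·2 + 4·7; 1·7 + 7·2 + 7·7) = (49, 11, 70)
w3 = Gw2 = (448, 155, 616)
w4 = Gw3 = (4333, 1430, 5845)
Ratio at component: 5845 / 616 = 9.489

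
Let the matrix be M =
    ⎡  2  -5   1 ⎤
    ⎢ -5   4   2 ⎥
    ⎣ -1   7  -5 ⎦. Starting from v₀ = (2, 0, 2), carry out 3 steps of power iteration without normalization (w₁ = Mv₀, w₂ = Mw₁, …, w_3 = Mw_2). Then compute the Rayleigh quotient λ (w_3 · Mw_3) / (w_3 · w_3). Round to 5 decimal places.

λ ≈ 4.57215

w1 = Mv₀ = (6, -6, -12)
w2 = Mw1 = (30, -78, 12)
w3 = Mw2 = (462, -438, -636)
Mw3 = (2478, -5334, -348)
w3·Mw3 = 462·2478 + (-438)·(-5334) + (-636)·(-348) = 3702456; w3·w3 = 462·462 + (-438)·(-438) + (-636)·(-636) = 809784
λ ≈ 3702456/809784 = 4.57215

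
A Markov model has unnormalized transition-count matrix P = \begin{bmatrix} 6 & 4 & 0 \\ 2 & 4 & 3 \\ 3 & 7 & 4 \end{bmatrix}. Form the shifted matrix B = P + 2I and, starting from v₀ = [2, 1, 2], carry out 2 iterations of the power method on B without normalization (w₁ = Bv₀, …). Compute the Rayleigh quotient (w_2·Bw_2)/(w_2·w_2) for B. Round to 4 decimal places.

μ ≈ 12.4509

B = P + 2I has rows (8, 4, 0); (2, 6, 3); (3, 7, 6)
w1 = Bv₀ = (8·2 + 4·1 + 0·2; 2·2 + 6·1 + 3·2; 3·2 + 7·1 + 6·2) = (20, 16, 25)
w2 = Bw1 = (8·20 + 4·16 + 0·25; 2·20 + 6·16 + 3·25; 3·20 + 7·16 + 6·25) = (224, 211, 322)
Bw2 = (2636, 2680, 4081)
w2·Bw2 = 2470026; w2·w2 = 198381; μ ≈ 2470026/198381 = 12.4509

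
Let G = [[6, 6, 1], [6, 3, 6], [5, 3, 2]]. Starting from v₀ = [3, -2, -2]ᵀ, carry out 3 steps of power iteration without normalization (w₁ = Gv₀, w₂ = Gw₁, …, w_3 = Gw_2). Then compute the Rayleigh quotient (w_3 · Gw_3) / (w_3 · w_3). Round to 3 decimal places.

w1 = Gv₀ = (4, 0, 5)
w2 = Gw1 = (29, 54, 30)
w3 = Gw2 = (528, 516, 367)
Gw3 = (6631, 6918, 4922)
w3·Gw3 = 528·6631 + 516·6918 + 367·4922 = 8877230; w3·w3 = 528·528 + 516·516 + 367·367 = 679729
λ ≈ 8877230/679729 = 13.060

13.060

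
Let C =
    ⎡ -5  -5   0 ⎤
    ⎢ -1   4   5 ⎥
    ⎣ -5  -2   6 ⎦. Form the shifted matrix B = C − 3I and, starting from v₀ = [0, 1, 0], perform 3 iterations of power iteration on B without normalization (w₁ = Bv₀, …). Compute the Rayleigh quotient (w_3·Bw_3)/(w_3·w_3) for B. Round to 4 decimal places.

B = C − 3I has rows (-8, -5, 0); (-1, 1, 5); (-5, -2, 3)
w1 = Bv₀ = ((-8)·0 + (-5)·1 + 0·0; (-1)·0 + 1·1 + 5·0; (-5)·0 + (-2)·1 + 3·0) = (-5, 1, -2)
w2 = Bw1 = ((-8)·(-5) + (-5)·1 + 0·(-2); (-1)·(-5) + 1·1 + 5·(-2); (-5)·(-5) + (-2)·1 + 3·(-2)) = (35, -4, 17)
w3 = Bw2 = (-260, 46, -116)
Bw3 = (1850, -274, 860)
w3·Bw3 = -593364; w3·w3 = 83172; μ ≈ -593364/83172 = -7.1342

-7.1342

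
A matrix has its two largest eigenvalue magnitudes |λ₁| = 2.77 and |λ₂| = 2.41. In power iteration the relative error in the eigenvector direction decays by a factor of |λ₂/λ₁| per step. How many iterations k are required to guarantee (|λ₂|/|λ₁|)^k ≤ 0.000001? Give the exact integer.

|λ₂/λ₁| = 2.41/2.77 = 0.87004
Need k ≥ ln(0.000001) / ln(0.87004) = -13.8155 / -0.1392 ≈ 99.235
Smallest integer k satisfying the bound: 100

100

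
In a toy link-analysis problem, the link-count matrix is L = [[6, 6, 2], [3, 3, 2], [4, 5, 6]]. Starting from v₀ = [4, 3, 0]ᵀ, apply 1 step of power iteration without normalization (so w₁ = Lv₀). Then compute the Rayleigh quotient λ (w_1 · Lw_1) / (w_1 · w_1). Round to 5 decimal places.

w1 = Lv₀ = (6·4 + 6·3 + 2·0; 3·4 + 3·3 + 2·0; 4·4 + 5·3 + 6·0) = (42, 21, 31)
Lw1 = (440, 251, 459)
w1·Lw1 = 42·440 + 21·251 + 31·459 = 37980; w1·w1 = 42·42 + 21·21 + 31·31 = 3166
λ ≈ 37980/3166 = 11.99621

λ ≈ 11.99621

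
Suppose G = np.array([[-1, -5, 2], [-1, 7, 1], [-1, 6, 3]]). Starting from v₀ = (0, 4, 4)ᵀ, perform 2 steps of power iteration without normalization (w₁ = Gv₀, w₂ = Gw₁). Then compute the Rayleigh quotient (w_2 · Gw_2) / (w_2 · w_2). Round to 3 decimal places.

w1 = Gv₀ = (-12, 32, 36)
w2 = Gw1 = (-76, 272, 312)
Gw2 = (-660, 2292, 2644)
w2·Gw2 = (-76)·(-660) + 272·2292 + 312·2644 = 1498512; w2·w2 = (-76)·(-76) + 272·272 + 312·312 = 177104
λ ≈ 1498512/177104 = 8.461

8.461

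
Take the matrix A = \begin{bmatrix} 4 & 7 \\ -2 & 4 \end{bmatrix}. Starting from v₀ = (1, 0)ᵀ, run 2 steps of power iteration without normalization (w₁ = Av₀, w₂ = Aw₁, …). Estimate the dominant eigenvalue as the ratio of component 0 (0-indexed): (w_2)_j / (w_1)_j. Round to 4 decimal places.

w1 = Av₀ = (4, -2)
w2 = Aw1 = (2, -16)
Ratio at component: 2 / 4 = 0.5000

0.5000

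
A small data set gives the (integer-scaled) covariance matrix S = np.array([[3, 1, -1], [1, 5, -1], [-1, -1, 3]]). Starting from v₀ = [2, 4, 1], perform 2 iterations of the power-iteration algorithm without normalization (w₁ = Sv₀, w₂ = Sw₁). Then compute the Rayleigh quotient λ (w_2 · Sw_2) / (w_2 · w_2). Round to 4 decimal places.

λ ≈ 5.9429

w1 = Sv₀ = (3·2 + 1·4 + (-1)·1; 1·2 + 5·4 + (-1)·1; (-1)·2 + (-1)·4 + 3·1) = (9, 21, -3)
w2 = Sw1 = (3·9 + 1·21 + (-1)·(-3); 1·9 + 5·21 + (-1)·(-3); (-1)·9 + (-1)·21 + 3·(-3)) = (51, 117, -39)
Sw2 = (309, 675, -285)
w2·Sw2 = 51·309 + 117·675 + (-39)·(-285) = 105849; w2·w2 = 51·51 + 117·117 + (-39)·(-39) = 17811
λ ≈ 105849/17811 = 5.9429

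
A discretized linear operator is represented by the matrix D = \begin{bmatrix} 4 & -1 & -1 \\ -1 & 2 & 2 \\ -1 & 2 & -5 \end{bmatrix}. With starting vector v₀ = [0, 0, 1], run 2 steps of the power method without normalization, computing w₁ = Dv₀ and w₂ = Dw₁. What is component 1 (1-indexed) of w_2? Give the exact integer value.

-1

w1 = Dv₀ = (4·0 + (-1)·0 + (-1)·1; (-1)·0 + 2·0 + 2·1; (-1)·0 + 2·0 + (-5)·1) = (-1, 2, -5)
w2 = Dw1 = (4·(-1) + (-1)·2 + (-1)·(-5); (-1)·(-1) + 2·2 + 2·(-5); (-1)·(-1) + 2·2 + (-5)·(-5)) = (-1, -5, 30)
The requested component of w2 is -1.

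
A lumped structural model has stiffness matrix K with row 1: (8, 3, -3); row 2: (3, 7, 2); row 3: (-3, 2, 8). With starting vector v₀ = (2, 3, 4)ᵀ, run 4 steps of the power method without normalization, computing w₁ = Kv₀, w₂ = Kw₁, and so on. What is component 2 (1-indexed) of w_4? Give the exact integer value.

w1 = Kv₀ = (8·2 + 3·3 + (-3)·4; 3·2 + 7·3 + 2·4; (-3)·2 + 2·3 + 8·4) = (13, 35, 32)
w2 = Kw1 = (8·13 + 3·35 + (-3)·32; 3·13 + 7·35 + 2·32; (-3)·13 + 2·35 + 8·32) = (113, 348, 287)
w3 = Kw2 = (1087, 3349, 2653)
w4 = Kw3 = (10784, 32010, 24661)
The requested component of w4 is 32010.

32010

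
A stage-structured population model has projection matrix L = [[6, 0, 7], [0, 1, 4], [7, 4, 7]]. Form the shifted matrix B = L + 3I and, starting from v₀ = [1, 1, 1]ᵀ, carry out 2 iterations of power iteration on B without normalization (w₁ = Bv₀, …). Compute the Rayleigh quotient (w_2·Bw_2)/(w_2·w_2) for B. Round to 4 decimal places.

μ ≈ 17.1840

B = L + 3I has rows (9, 0, 7); (0, 4, 4); (7, 4, 10)
w1 = Bv₀ = (16, 8, 21)
w2 = Bw1 = (291, 116, 354)
Bw2 = (5097, 1880, 6041)
w2·Bw2 = 3839821; w2·w2 = 223453; μ ≈ 3839821/223453 = 17.1840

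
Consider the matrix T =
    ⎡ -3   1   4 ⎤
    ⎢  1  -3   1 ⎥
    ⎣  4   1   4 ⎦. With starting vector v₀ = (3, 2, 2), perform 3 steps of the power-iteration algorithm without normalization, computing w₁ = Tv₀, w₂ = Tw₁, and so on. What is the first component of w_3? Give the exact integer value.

w1 = Tv₀ = ((-3)·3 + 1·2 + 4·2; 1·3 + (-3)·2 + 1·2; 4·3 + 1·2 + 4·2) = (1, -1, 22)
w2 = Tw1 = ((-3)·1 + 1·(-1) + 4·22; 1·1 + (-3)·(-1) + 1·22; 4·1 + 1·(-1) + 4·22) = (84, 26, 91)
w3 = Tw2 = (138, 97, 726)
The requested component of w3 is 138.

138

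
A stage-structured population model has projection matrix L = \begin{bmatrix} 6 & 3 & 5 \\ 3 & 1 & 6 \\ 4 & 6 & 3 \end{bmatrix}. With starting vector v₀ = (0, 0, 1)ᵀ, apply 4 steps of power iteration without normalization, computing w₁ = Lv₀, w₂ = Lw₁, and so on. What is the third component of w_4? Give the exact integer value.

w1 = Lv₀ = (6·0 + 3·0 + 5·1; 3·0 + 1·0 + 6·1; 4·0 + 6·0 + 3·1) = (5, 6, 3)
w2 = Lw1 = (6·5 + 3·6 + 5·3; 3·5 + 1·6 + 6·3; 4·5 + 6·6 + 3·3) = (63, 39, 65)
w3 = Lw2 = (820, 618, 681)
w4 = Lw3 = (10179, 7164, 9031)
The requested component of w4 is 9031.

9031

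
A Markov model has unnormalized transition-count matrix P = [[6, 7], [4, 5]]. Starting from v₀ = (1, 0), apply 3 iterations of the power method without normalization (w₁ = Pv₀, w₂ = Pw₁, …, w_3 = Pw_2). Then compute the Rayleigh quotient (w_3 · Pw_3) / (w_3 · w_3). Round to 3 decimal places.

λ ≈ 10.815

w1 = Pv₀ = (6, 4)
w2 = Pw1 = (64, 44)
w3 = Pw2 = (692, 476)
Pw3 = (7484, 5148)
w3·Pw3 = 692·7484 + 476·5148 = 7629376; w3·w3 = 692·692 + 476·476 = 705440
λ ≈ 7629376/705440 = 10.815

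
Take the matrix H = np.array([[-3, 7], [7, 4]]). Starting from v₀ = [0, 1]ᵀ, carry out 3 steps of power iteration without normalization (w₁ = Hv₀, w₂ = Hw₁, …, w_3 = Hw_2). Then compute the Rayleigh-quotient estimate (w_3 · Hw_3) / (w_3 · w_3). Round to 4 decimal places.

w1 = Hv₀ = ((-3)·0 + 7·1; 7·0 + 4·1) = (7, 4)
w2 = Hw1 = ((-3)·7 + 7·4; 7·7 + 4·4) = (7, 65)
w3 = Hw2 = (434, 309)
Hw3 = (861, 4274)
w3·Hw3 = 434·861 + 309·4274 = 1694340; w3·w3 = 434·434 + 309·309 = 283837
λ ≈ 1694340/283837 = 5.9694

5.9694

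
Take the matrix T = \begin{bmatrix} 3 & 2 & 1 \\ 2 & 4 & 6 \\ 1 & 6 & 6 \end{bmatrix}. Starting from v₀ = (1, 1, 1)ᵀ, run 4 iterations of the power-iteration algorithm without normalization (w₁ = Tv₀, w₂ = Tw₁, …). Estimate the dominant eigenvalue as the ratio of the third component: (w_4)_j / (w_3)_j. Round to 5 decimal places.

λ ≈ 11.59923

w1 = Tv₀ = (6, 12, 13)
w2 = Tw1 = (55, 138, 156)
w3 = Tw2 = (597, 1598, 1819)
w4 = Tw3 = (6806, 18500, 21099)
Ratio at component: 21099 / 1819 = 11.59923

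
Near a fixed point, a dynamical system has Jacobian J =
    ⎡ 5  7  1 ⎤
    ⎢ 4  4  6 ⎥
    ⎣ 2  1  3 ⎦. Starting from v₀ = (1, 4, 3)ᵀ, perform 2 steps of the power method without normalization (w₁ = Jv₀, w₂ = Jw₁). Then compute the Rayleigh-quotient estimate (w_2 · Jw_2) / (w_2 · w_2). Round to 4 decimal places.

11.2082

w1 = Jv₀ = (5·1 + 7·4 + 1·3; 4·1 + 4·4 + 6·3; 2·1 + 1·4 + 3·3) = (36, 38, 15)
w2 = Jw1 = (5·36 + 7·38 + 1·15; 4·36 + 4·38 + 6·15; 2·36 + 1·38 + 3·15) = (461, 386, 155)
Jw2 = (5162, 4318, 1773)
w2·Jw2 = 461·5162 + 386·4318 + 155·1773 = 4321245; w2·w2 = 461·461 + 386·386 + 155·155 = 385542
λ ≈ 4321245/385542 = 11.2082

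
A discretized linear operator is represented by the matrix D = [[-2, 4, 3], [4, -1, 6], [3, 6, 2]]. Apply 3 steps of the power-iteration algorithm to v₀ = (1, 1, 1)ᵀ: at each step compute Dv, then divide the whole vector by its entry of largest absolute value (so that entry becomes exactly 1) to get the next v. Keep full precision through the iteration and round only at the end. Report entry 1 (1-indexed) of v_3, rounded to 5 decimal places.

Dv0 = (5.000000, 9.000000, 11.000000); divide by 11.000000 → v1 = (0.454545, 0.818182, 1.000000)
Dv1 = (5.363636, 7.000000, 8.272727); divide by 8.272727 → v2 = (0.648352, 0.846154, 1.000000)
Dv2 = (5.087912, 7.747253, 9.021978); divide by 9.021978 → v3 = (0.563946, 0.858709, 1.000000)
Requested entry of v3: 463/821 = 0.56395

0.56395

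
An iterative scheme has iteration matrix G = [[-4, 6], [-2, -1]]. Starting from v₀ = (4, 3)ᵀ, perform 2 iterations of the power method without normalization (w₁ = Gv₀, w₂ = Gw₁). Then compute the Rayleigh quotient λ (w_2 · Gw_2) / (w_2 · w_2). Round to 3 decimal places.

λ ≈ -4.348

w1 = Gv₀ = (2, -11)
w2 = Gw1 = (-74, 7)
Gw2 = (338, 141)
w2·Gw2 = (-74)·338 + 7·141 = -24025; w2·w2 = (-74)·(-74) + 7·7 = 5525
λ ≈ -24025/5525 = -4.348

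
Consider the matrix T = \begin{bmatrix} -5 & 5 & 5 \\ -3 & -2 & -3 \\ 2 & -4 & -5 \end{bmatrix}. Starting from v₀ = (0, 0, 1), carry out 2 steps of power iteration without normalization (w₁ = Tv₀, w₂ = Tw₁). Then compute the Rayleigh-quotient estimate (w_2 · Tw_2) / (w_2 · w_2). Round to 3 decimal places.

-8.714

w1 = Tv₀ = ((-5)·0 + 5·0 + 5·1; (-3)·0 + (-2)·0 + (-3)·1; 2·0 + (-4)·0 + (-5)·1) = (5, -3, -5)
w2 = Tw1 = ((-5)·5 + 5·(-3) + 5·(-5); (-3)·5 + (-2)·(-3) + (-3)·(-5); 2·5 + (-4)·(-3) + (-5)·(-5)) = (-65, 6, 47)
Tw2 = (590, 42, -389)
w2·Tw2 = (-65)·590 + 6·42 + 47·(-389) = -56381; w2·w2 = (-65)·(-65) + 6·6 + 47·47 = 6470
λ ≈ -56381/6470 = -8.714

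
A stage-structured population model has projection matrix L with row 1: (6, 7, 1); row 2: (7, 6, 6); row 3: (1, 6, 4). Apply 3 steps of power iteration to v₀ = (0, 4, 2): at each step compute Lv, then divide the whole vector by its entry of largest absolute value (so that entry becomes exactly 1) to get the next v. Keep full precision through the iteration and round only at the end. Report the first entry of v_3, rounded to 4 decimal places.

0.8135

Lv0 = (30.00000, 36.00000, 32.00000); divide by 36.00000 → v1 = (0.83333, 1.00000, 0.88889)
Lv1 = (12.88889, 17.16667, 10.38889); divide by 17.16667 → v2 = (0.75081, 1.00000, 0.60518)
Lv2 = (12.11003, 14.88673, 9.17152); divide by 14.88673 → v3 = (0.81348, 1.00000, 0.61609)
Requested entry of v3: 7484/9200 = 0.8135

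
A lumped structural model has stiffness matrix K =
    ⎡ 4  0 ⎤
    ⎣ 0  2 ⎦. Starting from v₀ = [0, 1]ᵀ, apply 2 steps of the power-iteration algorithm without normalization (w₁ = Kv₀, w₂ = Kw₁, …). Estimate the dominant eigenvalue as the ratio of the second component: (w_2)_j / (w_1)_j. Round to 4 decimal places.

2.0000

w1 = Kv₀ = (4·0 + 0·1; 0·0 + 2·1) = (0, 2)
w2 = Kw1 = (4·0 + 0·2; 0·0 + 2·2) = (0, 4)
Ratio at component: 4 / 2 = 2.0000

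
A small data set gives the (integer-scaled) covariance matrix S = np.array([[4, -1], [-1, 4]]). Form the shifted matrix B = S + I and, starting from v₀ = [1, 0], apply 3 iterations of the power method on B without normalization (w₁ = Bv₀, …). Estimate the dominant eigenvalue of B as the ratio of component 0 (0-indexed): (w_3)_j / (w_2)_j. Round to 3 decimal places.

B = S + I has rows (5, -1); (-1, 5)
w1 = Bv₀ = (5·1 + (-1)·0; (-1)·1 + 5·0) = (5, -1)
w2 = Bw1 = (5·5 + (-1)·(-1); (-1)·5 + 5·(-1)) = (26, -10)
w3 = Bw2 = (140, -76)
Ratio: 140/26 = 5.385

5.385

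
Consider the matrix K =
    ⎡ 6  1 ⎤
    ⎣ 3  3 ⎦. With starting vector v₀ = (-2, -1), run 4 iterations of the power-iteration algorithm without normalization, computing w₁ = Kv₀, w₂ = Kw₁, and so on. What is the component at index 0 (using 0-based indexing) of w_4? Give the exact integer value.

-3987

w1 = Kv₀ = (6·(-2) + 1·(-1); 3·(-2) + 3·(-1)) = (-13, -9)
w2 = Kw1 = (6·(-13) + 1·(-9); 3·(-13) + 3·(-9)) = (-87, -66)
w3 = Kw2 = (-588, -459)
w4 = Kw3 = (-3987, -3141)
The requested component of w4 is -3987.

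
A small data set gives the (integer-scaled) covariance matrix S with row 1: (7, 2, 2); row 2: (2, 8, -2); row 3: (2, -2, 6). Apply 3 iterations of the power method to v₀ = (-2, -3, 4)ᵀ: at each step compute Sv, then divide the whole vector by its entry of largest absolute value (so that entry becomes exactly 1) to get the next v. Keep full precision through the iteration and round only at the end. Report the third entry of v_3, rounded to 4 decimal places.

Sv0 = (-12.00000, -36.00000, 26.00000); divide by -36.00000 → v1 = (0.33333, 1.00000, -0.72222)
Sv1 = (2.88889, 10.11111, -5.66667); divide by 10.11111 → v2 = (0.28571, 1.00000, -0.56044)
Sv2 = (2.87912, 9.69231, -4.79121); divide by 9.69231 → v3 = (0.29705, 1.00000, -0.49433)
Requested entry of v3: 1744/-3528 = -0.4943

-0.4943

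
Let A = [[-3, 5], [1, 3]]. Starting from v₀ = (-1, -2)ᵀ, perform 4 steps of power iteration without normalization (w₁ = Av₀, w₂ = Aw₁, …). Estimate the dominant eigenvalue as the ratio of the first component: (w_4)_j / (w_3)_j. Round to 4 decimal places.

λ ≈ 2.0000

w1 = Av₀ = (-7, -7)
w2 = Aw1 = (-14, -28)
w3 = Aw2 = (-98, -98)
w4 = Aw3 = (-196, -392)
Ratio at component: -196 / -98 = 2.0000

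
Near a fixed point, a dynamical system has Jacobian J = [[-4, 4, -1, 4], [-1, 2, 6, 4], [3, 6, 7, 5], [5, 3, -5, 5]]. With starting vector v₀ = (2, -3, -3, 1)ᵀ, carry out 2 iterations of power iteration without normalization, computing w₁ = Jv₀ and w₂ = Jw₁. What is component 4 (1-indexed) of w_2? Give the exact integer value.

114

w1 = Jv₀ = (-13, -22, -28, 21)
w2 = Jw1 = (76, -115, -262, 114)
The requested component of w2 is 114.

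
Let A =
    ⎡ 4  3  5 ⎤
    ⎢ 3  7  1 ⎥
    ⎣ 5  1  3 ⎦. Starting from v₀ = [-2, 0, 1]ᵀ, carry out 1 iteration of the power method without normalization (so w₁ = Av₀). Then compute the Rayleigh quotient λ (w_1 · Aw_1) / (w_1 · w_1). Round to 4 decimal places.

λ ≈ 8.7711

w1 = Av₀ = (-3, -5, -7)
Aw1 = (-62, -51, -41)
w1·Aw1 = (-3)·(-62) + (-5)·(-51) + (-7)·(-41) = 728; w1·w1 = (-3)·(-3) + (-5)·(-5) + (-7)·(-7) = 83
λ ≈ 728/83 = 8.7711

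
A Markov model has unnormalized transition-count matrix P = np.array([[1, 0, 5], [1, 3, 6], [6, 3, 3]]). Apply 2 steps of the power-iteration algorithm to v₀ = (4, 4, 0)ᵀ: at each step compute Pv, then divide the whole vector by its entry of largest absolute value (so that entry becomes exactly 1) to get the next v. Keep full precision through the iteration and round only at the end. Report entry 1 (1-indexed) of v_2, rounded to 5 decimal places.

0.68657

Pv0 = (4.000000, 16.000000, 36.000000); divide by 36.000000 → v1 = (0.111111, 0.444444, 1.000000)
Pv1 = (5.111111, 7.444444, 5.000000); divide by 7.444444 → v2 = (0.686567, 1.000000, 0.671642)
Requested entry of v2: 184/268 = 0.68657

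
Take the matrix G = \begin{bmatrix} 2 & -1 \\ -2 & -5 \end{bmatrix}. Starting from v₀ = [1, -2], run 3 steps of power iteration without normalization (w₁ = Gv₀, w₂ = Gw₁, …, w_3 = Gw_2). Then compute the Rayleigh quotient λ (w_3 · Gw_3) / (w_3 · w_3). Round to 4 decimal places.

w1 = Gv₀ = (2·1 + (-1)·(-2); (-2)·1 + (-5)·(-2)) = (4, 8)
w2 = Gw1 = (2·4 + (-1)·8; (-2)·4 + (-5)·8) = (0, -48)
w3 = Gw2 = (48, 240)
Gw3 = (-144, -1296)
w3·Gw3 = 48·(-144) + 240·(-1296) = -317952; w3·w3 = 48·48 + 240·240 = 59904
λ ≈ -317952/59904 = -5.3077

-5.3077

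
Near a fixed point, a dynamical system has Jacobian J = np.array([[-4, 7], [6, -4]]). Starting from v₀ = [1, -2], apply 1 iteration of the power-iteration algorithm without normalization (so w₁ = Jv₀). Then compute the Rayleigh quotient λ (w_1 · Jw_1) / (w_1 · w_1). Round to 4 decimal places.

w1 = Jv₀ = (-18, 14)
Jw1 = (170, -164)
w1·Jw1 = (-18)·170 + 14·(-164) = -5356; w1·w1 = (-18)·(-18) + 14·14 = 520
λ ≈ -5356/520 = -10.3000

-10.3000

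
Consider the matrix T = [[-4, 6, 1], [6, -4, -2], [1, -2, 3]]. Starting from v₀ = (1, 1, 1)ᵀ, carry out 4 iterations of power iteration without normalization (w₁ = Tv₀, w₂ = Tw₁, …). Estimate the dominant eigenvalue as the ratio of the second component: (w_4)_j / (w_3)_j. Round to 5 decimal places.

w1 = Tv₀ = (3, 0, 2)
w2 = Tw1 = (-10, 14, 9)
w3 = Tw2 = (133, -134, -11)
w4 = Tw3 = (-1347, 1356, 368)
Ratio at component: 1356 / -134 = -10.11940

-10.11940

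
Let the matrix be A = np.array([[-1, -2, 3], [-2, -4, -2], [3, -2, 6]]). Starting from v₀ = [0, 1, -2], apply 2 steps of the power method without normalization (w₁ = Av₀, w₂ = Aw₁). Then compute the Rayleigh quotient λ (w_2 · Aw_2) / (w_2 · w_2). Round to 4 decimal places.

λ ≈ 7.3264

w1 = Av₀ = ((-1)·0 + (-2)·1 + 3·(-2); (-2)·0 + (-4)·1 + (-2)·(-2); 3·0 + (-2)·1 + 6·(-2)) = (-8, 0, -14)
w2 = Aw1 = ((-1)·(-8) + (-2)·0 + 3·(-14); (-2)·(-8) + (-4)·0 + (-2)·(-14); 3·(-8) + (-2)·0 + 6·(-14)) = (-34, 44, -108)
Aw2 = (-378, 108, -838)
w2·Aw2 = (-34)·(-378) + 44·108 + (-108)·(-838) = 108108; w2·w2 = (-34)·(-34) + 44·44 + (-108)·(-108) = 14756
λ ≈ 108108/14756 = 7.3264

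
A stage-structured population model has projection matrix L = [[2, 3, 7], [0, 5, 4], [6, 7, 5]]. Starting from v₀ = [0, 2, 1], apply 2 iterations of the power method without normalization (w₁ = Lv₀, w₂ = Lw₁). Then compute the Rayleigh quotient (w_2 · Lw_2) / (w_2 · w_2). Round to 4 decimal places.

w1 = Lv₀ = (13, 14, 19)
w2 = Lw1 = (201, 146, 271)
Lw2 = (2737, 1814, 3583)
w2·Lw2 = 201·2737 + 146·1814 + 271·3583 = 1785974; w2·w2 = 201·201 + 146·146 + 271·271 = 135158
λ ≈ 1785974/135158 = 13.2140

13.2140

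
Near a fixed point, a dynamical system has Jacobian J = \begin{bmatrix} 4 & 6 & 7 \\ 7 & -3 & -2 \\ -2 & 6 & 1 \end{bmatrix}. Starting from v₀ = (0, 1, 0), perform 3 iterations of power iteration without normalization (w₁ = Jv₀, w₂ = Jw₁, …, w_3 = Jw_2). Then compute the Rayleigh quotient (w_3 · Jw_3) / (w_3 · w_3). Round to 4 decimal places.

w1 = Jv₀ = (6, -3, 6)
w2 = Jw1 = (48, 39, -24)
w3 = Jw2 = (258, 267, 114)
Jw3 = (3432, 777, 1200)
w3·Jw3 = 258·3432 + 267·777 + 114·1200 = 1229715; w3·w3 = 258·258 + 267·267 + 114·114 = 150849
λ ≈ 1229715/150849 = 8.1520

8.1520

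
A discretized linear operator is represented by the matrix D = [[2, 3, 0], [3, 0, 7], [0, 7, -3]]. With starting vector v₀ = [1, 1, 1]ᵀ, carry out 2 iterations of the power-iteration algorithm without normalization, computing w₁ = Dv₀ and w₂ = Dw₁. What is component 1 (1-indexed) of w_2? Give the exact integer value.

w1 = Dv₀ = (2·1 + 3·1 + 0·1; 3·1 + 0·1 + 7·1; 0·1 + 7·1 + (-3)·1) = (5, 10, 4)
w2 = Dw1 = (2·5 + 3·10 + 0·4; 3·5 + 0·10 + 7·4; 0·5 + 7·10 + (-3)·4) = (40, 43, 58)
The requested component of w2 is 40.

40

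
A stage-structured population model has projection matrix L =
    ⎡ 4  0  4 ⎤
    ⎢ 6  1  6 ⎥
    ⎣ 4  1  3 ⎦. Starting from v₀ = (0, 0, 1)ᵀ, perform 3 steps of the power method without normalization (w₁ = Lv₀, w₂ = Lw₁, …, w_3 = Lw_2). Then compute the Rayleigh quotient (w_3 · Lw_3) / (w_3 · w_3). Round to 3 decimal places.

8.301

w1 = Lv₀ = (4·0 + 0·0 + 4·1; 6·0 + 1·0 + 6·1; 4·0 + 1·0 + 3·1) = (4, 6, 3)
w2 = Lw1 = (4·4 + 0·6 + 4·3; 6·4 + 1·6 + 6·3; 4·4 + 1·6 + 3·3) = (28, 48, 31)
w3 = Lw2 = (236, 402, 253)
Lw3 = (1956, 3336, 2105)
w3·Lw3 = 236·1956 + 402·3336 + 253·2105 = 2335253; w3·w3 = 236·236 + 402·402 + 253·253 = 281309
λ ≈ 2335253/281309 = 8.301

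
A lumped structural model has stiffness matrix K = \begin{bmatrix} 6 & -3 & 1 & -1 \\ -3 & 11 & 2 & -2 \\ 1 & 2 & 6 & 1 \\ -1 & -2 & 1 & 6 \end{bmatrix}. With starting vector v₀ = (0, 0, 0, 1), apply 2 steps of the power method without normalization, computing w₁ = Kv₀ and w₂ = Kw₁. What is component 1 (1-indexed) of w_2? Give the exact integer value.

w1 = Kv₀ = (6·0 + (-3)·0 + 1·0 + (-1)·1; (-3)·0 + 11·0 + 2·0 + (-2)·1; 1·0 + 2·0 + 6·0 + 1·1; (-1)·0 + (-2)·0 + 1·0 + 6·1) = (-1, -2, 1, 6)
w2 = Kw1 = (6·(-1) + (-3)·(-2) + 1·1 + (-1)·6; (-3)·(-1) + 11·(-2) + 2·1 + (-2)·6; 1·(-1) + 2·(-2) + 6·1 + 1·6; (-1)·(-1) + (-2)·(-2) + 1·1 + 6·6) = (-5, -29, 7, 42)
The requested component of w2 is -5.

-5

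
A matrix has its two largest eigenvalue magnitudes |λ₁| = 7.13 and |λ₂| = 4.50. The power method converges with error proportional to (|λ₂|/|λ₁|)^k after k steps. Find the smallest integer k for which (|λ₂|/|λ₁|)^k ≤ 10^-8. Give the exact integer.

|λ₂/λ₁| = 4.50/7.13 = 0.63114
Need k ≥ ln(10^-8) / ln(0.63114) = -18.4207 / -0.4602 ≈ 40.025
Smallest integer k satisfying the bound: 41

41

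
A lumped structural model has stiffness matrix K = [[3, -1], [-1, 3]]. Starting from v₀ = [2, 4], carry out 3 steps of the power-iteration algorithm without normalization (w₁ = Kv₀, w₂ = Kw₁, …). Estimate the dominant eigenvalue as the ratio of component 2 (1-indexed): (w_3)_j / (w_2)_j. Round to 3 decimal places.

λ ≈ 3.143

w1 = Kv₀ = (2, 10)
w2 = Kw1 = (-4, 28)
w3 = Kw2 = (-40, 88)
Ratio at component: 88 / 28 = 3.143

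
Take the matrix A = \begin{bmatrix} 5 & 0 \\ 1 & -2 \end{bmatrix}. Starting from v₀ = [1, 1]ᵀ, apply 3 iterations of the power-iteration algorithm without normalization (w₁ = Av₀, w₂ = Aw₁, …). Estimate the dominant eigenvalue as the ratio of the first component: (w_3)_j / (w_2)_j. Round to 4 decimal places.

w1 = Av₀ = (5·1 + 0·1; 1·1 + (-2)·1) = (5, -1)
w2 = Aw1 = (5·5 + 0·(-1); 1·5 + (-2)·(-1)) = (25, 7)
w3 = Aw2 = (125, 11)
Ratio at component: 125 / 25 = 5.0000

λ ≈ 5.0000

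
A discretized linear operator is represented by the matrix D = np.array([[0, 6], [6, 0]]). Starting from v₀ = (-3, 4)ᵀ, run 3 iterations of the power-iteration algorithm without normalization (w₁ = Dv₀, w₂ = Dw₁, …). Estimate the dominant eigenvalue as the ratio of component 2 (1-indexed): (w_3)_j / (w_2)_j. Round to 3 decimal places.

-4.500

w1 = Dv₀ = (24, -18)
w2 = Dw1 = (-108, 144)
w3 = Dw2 = (864, -648)
Ratio at component: -648 / 144 = -4.500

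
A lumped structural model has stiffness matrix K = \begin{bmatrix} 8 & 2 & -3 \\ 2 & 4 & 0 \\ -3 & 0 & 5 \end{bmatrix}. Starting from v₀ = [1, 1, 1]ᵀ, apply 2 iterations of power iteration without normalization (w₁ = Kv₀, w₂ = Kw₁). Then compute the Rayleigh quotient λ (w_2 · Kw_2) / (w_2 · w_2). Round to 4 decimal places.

9.3638

w1 = Kv₀ = (8·1 + 2·1 + (-3)·1; 2·1 + 4·1 + 0·1; (-3)·1 + 0·1 + 5·1) = (7, 6, 2)
w2 = Kw1 = (8·7 + 2·6 + (-3)·2; 2·7 + 4·6 + 0·2; (-3)·7 + 0·6 + 5·2) = (62, 38, -11)
Kw2 = (605, 276, -241)
w2·Kw2 = 62·605 + 38·276 + (-11)·(-241) = 50649; w2·w2 = 62·62 + 38·38 + (-11)·(-11) = 5409
λ ≈ 50649/5409 = 9.3638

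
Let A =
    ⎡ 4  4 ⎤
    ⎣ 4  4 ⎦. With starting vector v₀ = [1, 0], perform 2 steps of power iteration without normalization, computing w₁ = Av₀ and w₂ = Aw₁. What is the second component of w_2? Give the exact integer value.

w1 = Av₀ = (4·1 + 4·0; 4·1 + 4·0) = (4, 4)
w2 = Aw1 = (4·4 + 4·4; 4·4 + 4·4) = (32, 32)
The requested component of w2 is 32.

32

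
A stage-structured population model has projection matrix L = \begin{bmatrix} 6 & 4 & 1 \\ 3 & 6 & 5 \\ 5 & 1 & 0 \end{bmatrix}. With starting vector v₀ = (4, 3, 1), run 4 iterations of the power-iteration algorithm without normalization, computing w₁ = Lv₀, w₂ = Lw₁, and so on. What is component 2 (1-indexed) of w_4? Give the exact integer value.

w1 = Lv₀ = (6·4 + 4·3 + 1·1; 3·4 + 6·3 + 5·1; 5·4 + 1·3 + 0·1) = (37, 35, 23)
w2 = Lw1 = (6·37 + 4·35 + 1·23; 3·37 + 6·35 + 5·23; 5·37 + 1·35 + 0·23) = (385, 436, 220)
w3 = Lw2 = (4274, 4871, 2361)
w4 = Lw3 = (47489, 53853, 26241)
The requested component of w4 is 53853.

53853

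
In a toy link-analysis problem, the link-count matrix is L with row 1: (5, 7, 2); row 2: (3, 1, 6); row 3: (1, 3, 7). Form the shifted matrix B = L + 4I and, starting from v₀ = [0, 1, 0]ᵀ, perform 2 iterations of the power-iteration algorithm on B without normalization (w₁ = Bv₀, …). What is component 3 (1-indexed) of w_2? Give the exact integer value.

B = L + 4I has rows (9, 7, 2); (3, 5, 6); (1, 3, 11)
w1 = Bv₀ = (7, 5, 3)
w2 = Bw1 = (104, 64, 55)
Requested component of w2: 55

55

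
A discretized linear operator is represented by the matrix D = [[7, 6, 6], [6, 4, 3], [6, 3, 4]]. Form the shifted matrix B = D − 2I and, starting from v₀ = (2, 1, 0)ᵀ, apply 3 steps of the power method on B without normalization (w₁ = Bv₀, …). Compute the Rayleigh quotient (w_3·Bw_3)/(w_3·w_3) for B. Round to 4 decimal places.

μ ≈ 13.4841

B = D − 2I has rows (5, 6, 6); (6, 2, 3); (6, 3, 2)
w1 = Bv₀ = (5·2 + 6·1 + 6·0; 6·2 + 2·1 + 3·0; 6·2 + 3·1 + 2·0) = (16, 14, 15)
w2 = Bw1 = (5·16 + 6·14 + 6·15; 6·16 + 2·14 + 3·15; 6·16 + 3·14 + 2·15) = (254, 169, 168)
w3 = Bw2 = (3292, 2366, 2367)
Bw3 = (44858, 31585, 31584)
w3·Bw3 = 297161974; w3·w3 = 22037909; μ ≈ 297161974/22037909 = 13.4841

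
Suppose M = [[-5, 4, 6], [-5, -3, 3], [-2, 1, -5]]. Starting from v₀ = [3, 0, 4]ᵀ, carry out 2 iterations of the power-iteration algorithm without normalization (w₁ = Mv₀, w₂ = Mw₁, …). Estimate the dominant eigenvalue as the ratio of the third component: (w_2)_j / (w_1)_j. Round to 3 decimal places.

w1 = Mv₀ = ((-5)·3 + 4·0 + 6·4; (-5)·3 + (-3)·0 + 3·4; (-2)·3 + 1·0 + (-5)·4) = (9, -3, -26)
w2 = Mw1 = ((-5)·9 + 4·(-3) + 6·(-26); (-5)·9 + (-3)·(-3) + 3·(-26); (-2)·9 + 1·(-3) + (-5)·(-26)) = (-213, -114, 109)
Ratio at component: 109 / -26 = -4.192

λ ≈ -4.192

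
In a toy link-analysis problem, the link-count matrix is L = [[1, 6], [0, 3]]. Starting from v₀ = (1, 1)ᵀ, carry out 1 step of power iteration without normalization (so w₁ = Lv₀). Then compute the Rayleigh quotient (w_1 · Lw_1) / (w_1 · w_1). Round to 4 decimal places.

w1 = Lv₀ = (7, 3)
Lw1 = (25, 9)
w1·Lw1 = 7·25 + 3·9 = 202; w1·w1 = 7·7 + 3·3 = 58
λ ≈ 202/58 = 3.4828

3.4828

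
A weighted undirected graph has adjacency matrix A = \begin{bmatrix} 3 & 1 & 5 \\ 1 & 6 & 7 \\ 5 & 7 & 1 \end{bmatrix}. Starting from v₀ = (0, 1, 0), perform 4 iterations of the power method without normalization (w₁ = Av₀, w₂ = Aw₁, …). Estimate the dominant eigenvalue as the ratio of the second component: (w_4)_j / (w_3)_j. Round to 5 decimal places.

λ ≈ 13.05757

w1 = Av₀ = (3·0 + 1·1 + 5·0; 1·0 + 6·1 + 7·0; 5·0 + 7·1 + 1·0) = (1, 6, 7)
w2 = Aw1 = (3·1 + 1·6 + 5·7; 1·1 + 6·6 + 7·7; 5·1 + 7·6 + 1·7) = (44, 86, 54)
w3 = Aw2 = (488, 938, 876)
w4 = Aw3 = (6782, 12248, 9882)
Ratio at component: 12248 / 938 = 13.05757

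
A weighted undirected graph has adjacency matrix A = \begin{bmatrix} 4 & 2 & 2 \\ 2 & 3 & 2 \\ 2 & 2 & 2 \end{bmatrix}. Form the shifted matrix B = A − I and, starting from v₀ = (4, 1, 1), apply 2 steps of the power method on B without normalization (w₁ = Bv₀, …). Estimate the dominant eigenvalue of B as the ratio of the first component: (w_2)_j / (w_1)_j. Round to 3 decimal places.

B = A − I has rows (3, 2, 2); (2, 2, 2); (2, 2, 1)
w1 = Bv₀ = (3·4 + 2·1 + 2·1; 2·4 + 2·1 + 2·1; 2·4 + 2·1 + 1·1) = (16, 12, 11)
w2 = Bw1 = (3·16 + 2·12 + 2·11; 2·16 + 2·12 + 2·11; 2·16 + 2·12 + 1·11) = (94, 78, 67)
Ratio: 94/16 = 5.875

5.875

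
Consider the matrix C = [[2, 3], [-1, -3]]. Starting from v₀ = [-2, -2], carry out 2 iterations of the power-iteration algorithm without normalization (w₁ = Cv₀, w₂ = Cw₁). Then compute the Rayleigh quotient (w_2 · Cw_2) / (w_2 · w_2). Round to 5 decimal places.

w1 = Cv₀ = (2·(-2) + 3·(-2); (-1)·(-2) + (-3)·(-2)) = (-10, 8)
w2 = Cw1 = (2·(-10) + 3·8; (-1)·(-10) + (-3)·8) = (4, -14)
Cw2 = (-34, 38)
w2·Cw2 = 4·(-34) + (-14)·38 = -668; w2·w2 = 4·4 + (-14)·(-14) = 212
λ ≈ -668/212 = -3.15094

λ ≈ -3.15094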